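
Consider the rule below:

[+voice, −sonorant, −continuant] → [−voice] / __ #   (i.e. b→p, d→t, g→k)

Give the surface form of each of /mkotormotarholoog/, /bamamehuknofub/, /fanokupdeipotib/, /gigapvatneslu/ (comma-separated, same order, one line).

mkotormotarholook, bamamehuknofup, fanokupdeipotip, gigapvatneslu

/mkotormotarholoog/: /g/ is a voiced stop in word-final position, so it devoices to [k]. → [mkotormotarholook].
/bamamehuknofub/: /b/ is a voiced stop in word-final position, so it devoices to [p]. → [bamamehuknofup].
/fanokupdeipotib/: /b/ is a voiced stop in word-final position, so it devoices to [p]. → [fanokupdeipotip].
/gigapvatneslu/: the rule's environment is not met; surfaces unchanged as [gigapvatneslu].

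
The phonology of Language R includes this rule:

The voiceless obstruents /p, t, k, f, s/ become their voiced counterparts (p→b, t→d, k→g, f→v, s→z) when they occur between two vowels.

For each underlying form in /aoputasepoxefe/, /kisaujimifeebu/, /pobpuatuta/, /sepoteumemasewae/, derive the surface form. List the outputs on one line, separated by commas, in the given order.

aobudazeboxeve, kizaujimiveebu, pobpuaduda, sebodeumemazewae

/aoputasepoxefe/: /p/ is a voiceless obstruent between vowels /o/ and /u/, so it voices to [b]. /t/ is a voiceless obstruent between vowels /u/ and /a/, so it voices to [d]. /s/ is a voiceless obstruent between vowels /a/ and /e/, so it voices to [z]. /p/ is a voiceless obstruent between vowels /e/ and /o/, so it voices to [b]. /f/ is a voiceless obstruent between vowels /e/ and /e/, so it voices to [v]. → [aobudazeboxeve].
/kisaujimifeebu/: /s/ is a voiceless obstruent between vowels /i/ and /a/, so it voices to [z]. /f/ is a voiceless obstruent between vowels /i/ and /e/, so it voices to [v]. → [kizaujimiveebu].
/pobpuatuta/: /t/ is a voiceless obstruent between vowels /a/ and /u/, so it voices to [d]. /t/ is a voiceless obstruent between vowels /u/ and /a/, so it voices to [d]. → [pobpuaduda].
/sepoteumemasewae/: /p/ is a voiceless obstruent between vowels /e/ and /o/, so it voices to [b]. /t/ is a voiceless obstruent between vowels /o/ and /e/, so it voices to [d]. /s/ is a voiceless obstruent between vowels /a/ and /e/, so it voices to [z]. → [sebodeumemazewae].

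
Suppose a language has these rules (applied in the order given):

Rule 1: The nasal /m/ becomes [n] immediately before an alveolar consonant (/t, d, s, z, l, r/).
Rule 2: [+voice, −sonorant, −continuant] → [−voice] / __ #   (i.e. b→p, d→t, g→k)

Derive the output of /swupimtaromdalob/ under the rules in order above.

Rule 1 (nasal place assimilation): /m/ precedes the alveolar consonant /t/, so it assimilates in place to [n]. /m/ precedes the alveolar consonant /d/, so it assimilates in place to [n]. /swupimtaromdalob/ → swupintarondalob.
Rule 2 (final devoicing): /b/ is a voiced stop in word-final position, so it devoices to [p]. /swupintarondalob/ → swupintarondalop.

swupintarondalop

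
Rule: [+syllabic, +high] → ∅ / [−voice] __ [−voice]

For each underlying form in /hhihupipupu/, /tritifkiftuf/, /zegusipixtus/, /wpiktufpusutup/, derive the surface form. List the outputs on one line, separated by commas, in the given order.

hhhpppu, tritfkftf, zeguspxts, wpktfpstp

/hhihupipupu/: /i/ is a high vowel flanked by voiceless consonants /h/ and /h/, so it deletes. /u/ is a high vowel flanked by voiceless consonants /h/ and /p/, so it deletes. /i/ is a high vowel flanked by voiceless consonants /p/ and /p/, so it deletes. /u/ is a high vowel flanked by voiceless consonants /p/ and /p/, so it deletes. → [hhhpppu].
/tritifkiftuf/: /i/ is a high vowel flanked by voiceless consonants /t/ and /f/, so it deletes. /i/ is a high vowel flanked by voiceless consonants /k/ and /f/, so it deletes. /u/ is a high vowel flanked by voiceless consonants /t/ and /f/, so it deletes. → [tritfkftf].
/zegusipixtus/: /i/ is a high vowel flanked by voiceless consonants /s/ and /p/, so it deletes. /i/ is a high vowel flanked by voiceless consonants /p/ and /x/, so it deletes. /u/ is a high vowel flanked by voiceless consonants /t/ and /s/, so it deletes. → [zeguspxts].
/wpiktufpusutup/: /i/ is a high vowel flanked by voiceless consonants /p/ and /k/, so it deletes. /u/ is a high vowel flanked by voiceless consonants /t/ and /f/, so it deletes. /u/ is a high vowel flanked by voiceless consonants /p/ and /s/, so it deletes. /u/ is a high vowel flanked by voiceless consonants /s/ and /t/, so it deletes. /u/ is a high vowel flanked by voiceless consonants /t/ and /p/, so it deletes. → [wpktfpstp].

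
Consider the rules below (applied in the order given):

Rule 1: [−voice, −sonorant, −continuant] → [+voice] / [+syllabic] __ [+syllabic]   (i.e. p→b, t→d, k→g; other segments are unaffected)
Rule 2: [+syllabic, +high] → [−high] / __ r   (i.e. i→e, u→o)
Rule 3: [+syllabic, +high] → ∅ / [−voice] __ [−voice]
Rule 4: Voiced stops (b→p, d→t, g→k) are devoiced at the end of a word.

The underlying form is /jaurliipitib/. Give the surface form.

Rule 1 (intervocalic voicing): /p/ is a voiceless stop between vowels /i/ and /i/, so it voices to [b]. /t/ is a voiceless stop between vowels /i/ and /i/, so it voices to [d]. /jaurliipitib/ → jaurliibidib.
Rule 2 (pre-rhotic lowering): /u/ is a high vowel immediately before /r/, so it lowers to [o]. /jaurliibidib/ → jaorliibidib.
Rule 3 (high vowel syncope): no segment meets the environment; /jaorliibidib/ is unchanged.
Rule 4 (final devoicing): /b/ is a voiced stop in word-final position, so it devoices to [p]. /jaorliibidib/ → jaorliibidip.

jaorliibidip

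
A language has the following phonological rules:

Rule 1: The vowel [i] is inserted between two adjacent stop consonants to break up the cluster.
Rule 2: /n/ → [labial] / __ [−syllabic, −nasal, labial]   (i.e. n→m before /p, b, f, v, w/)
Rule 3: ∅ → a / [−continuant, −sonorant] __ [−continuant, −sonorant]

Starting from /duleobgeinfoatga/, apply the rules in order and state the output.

duleobigeimfoatiga

Rule 1 (stop-cluster i-epenthesis): /b/ and /g/ form a stop–stop cluster, so [i] is inserted between them. /t/ and /g/ form a stop–stop cluster, so [i] is inserted between them. /duleobgeinfoatga/ → duleobigeinfoatiga.
Rule 2 (nasal place assimilation): /n/ precedes the labial consonant /f/, so it assimilates in place to [m]. /duleobigeinfoatiga/ → duleobigeimfoatiga.
Rule 3 (stop-cluster a-epenthesis): no segment meets the environment; /duleobigeimfoatiga/ is unchanged.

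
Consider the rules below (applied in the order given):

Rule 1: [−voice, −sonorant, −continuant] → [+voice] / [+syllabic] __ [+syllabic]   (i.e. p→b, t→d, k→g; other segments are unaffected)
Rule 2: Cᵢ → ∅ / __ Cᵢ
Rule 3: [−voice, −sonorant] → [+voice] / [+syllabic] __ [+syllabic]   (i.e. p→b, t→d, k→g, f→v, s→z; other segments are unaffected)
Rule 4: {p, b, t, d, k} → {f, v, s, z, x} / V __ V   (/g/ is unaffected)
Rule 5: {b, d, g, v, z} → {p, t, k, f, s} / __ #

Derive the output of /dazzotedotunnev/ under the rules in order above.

dazozezozunef

Rule 1 (intervocalic voicing): /t/ is a voiceless stop between vowels /o/ and /e/, so it voices to [d]. /t/ is a voiceless stop between vowels /o/ and /u/, so it voices to [d]. /dazzotedotunnev/ → dazzodedodunnev.
Rule 2 (degemination): /zz/ is a geminate; the first /z/ deletes. /nn/ is a geminate; the first /n/ deletes. /dazzodedodunnev/ → dazodedodunev.
Rule 3 (intervocalic voicing): no segment meets the environment; /dazodedodunev/ is unchanged.
Rule 4 (intervocalic spirantization): /d/ is a stop between vowels /o/ and /e/, so it spirantizes to the fricative [z]. /d/ is a stop between vowels /e/ and /o/, so it spirantizes to the fricative [z]. /d/ is a stop between vowels /o/ and /u/, so it spirantizes to the fricative [z]. /dazodedodunev/ → dazozezozunev.
Rule 5 (final devoicing): /v/ is a voiced obstruent in word-final position, so it devoices to [f]. /dazozezozunev/ → dazozezozunef.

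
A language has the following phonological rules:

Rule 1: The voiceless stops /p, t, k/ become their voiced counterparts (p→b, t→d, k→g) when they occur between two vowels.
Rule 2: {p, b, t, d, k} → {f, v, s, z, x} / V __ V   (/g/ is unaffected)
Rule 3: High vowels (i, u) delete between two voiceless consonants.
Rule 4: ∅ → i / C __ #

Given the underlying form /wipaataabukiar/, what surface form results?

Rule 1 (intervocalic voicing): /p/ is a voiceless stop between vowels /i/ and /a/, so it voices to [b]. /t/ is a voiceless stop between vowels /a/ and /a/, so it voices to [d]. /k/ is a voiceless stop between vowels /u/ and /i/, so it voices to [g]. /wipaataabukiar/ → wibaadaabugiar.
Rule 2 (intervocalic spirantization): /b/ is a stop between vowels /i/ and /a/, so it spirantizes to the fricative [v]. /d/ is a stop between vowels /a/ and /a/, so it spirantizes to the fricative [z]. /b/ is a stop between vowels /a/ and /u/, so it spirantizes to the fricative [v]. /wibaadaabugiar/ → wivaazaavugiar.
Rule 3 (high vowel syncope): no segment meets the environment; /wivaazaavugiar/ is unchanged.
Rule 4 (final i-epenthesis): the form ends in the consonant /r/, so [i] is inserted word-finally. /wivaazaavugiar/ → wivaazaavugiari.

wivaazaavugiari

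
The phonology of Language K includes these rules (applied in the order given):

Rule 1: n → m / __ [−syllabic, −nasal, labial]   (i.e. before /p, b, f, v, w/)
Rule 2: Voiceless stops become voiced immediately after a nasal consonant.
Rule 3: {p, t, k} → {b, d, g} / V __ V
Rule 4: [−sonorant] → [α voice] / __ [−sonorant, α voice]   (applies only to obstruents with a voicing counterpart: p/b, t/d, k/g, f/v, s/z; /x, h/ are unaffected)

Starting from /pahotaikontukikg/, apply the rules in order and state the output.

Rule 1 (nasal place assimilation): no segment meets the environment; /pahotaikontukikg/ is unchanged.
Rule 2 (post-nasal voicing): /t/ is a voiceless stop immediately after the nasal /n/, so it voices to [d]. /pahotaikontukikg/ → pahotaikondukikg.
Rule 3 (intervocalic voicing): /t/ is a voiceless stop between vowels /o/ and /a/, so it voices to [d]. /k/ is a voiceless stop between vowels /i/ and /o/, so it voices to [g]. /k/ is a voiceless stop between vowels /u/ and /i/, so it voices to [g]. /pahotaikondukikg/ → pahodaigondugikg.
Rule 4 (regressive voicing assimilation): /k/ precedes the voiced obstruent /g/, so it voices to [g] by assimilation. /pahodaigondugikg/ → pahodaigondugigg.

pahodaigondugigg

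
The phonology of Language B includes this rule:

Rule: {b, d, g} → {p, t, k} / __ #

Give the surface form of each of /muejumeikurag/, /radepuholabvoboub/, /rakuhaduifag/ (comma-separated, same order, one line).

/muejumeikurag/: /g/ is a voiced stop in word-final position, so it devoices to [k]. → [muejumeikurak].
/radepuholabvoboub/: /b/ is a voiced stop in word-final position, so it devoices to [p]. → [radepuholabvoboup].
/rakuhaduifag/: /g/ is a voiced stop in word-final position, so it devoices to [k]. → [rakuhaduifak].

muejumeikurak, radepuholabvoboup, rakuhaduifak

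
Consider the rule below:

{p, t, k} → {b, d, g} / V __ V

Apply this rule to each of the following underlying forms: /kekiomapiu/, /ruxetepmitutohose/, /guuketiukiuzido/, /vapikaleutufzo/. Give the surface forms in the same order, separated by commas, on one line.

/kekiomapiu/: /k/ is a voiceless stop between vowels /e/ and /i/, so it voices to [g]. /p/ is a voiceless stop between vowels /a/ and /i/, so it voices to [b]. → [kegiomabiu].
/ruxetepmitutohose/: /t/ is a voiceless stop between vowels /e/ and /e/, so it voices to [d]. /t/ is a voiceless stop between vowels /i/ and /u/, so it voices to [d]. /t/ is a voiceless stop between vowels /u/ and /o/, so it voices to [d]. → [ruxedepmidudohose].
/guuketiukiuzido/: /k/ is a voiceless stop between vowels /u/ and /e/, so it voices to [g]. /t/ is a voiceless stop between vowels /e/ and /i/, so it voices to [d]. /k/ is a voiceless stop between vowels /u/ and /i/, so it voices to [g]. → [guugediugiuzido].
/vapikaleutufzo/: /p/ is a voiceless stop between vowels /a/ and /i/, so it voices to [b]. /k/ is a voiceless stop between vowels /i/ and /a/, so it voices to [g]. /t/ is a voiceless stop between vowels /u/ and /u/, so it voices to [d]. → [vabigaleudufzo].

kegiomabiu, ruxedepmidudohose, guugediugiuzido, vabigaleudufzo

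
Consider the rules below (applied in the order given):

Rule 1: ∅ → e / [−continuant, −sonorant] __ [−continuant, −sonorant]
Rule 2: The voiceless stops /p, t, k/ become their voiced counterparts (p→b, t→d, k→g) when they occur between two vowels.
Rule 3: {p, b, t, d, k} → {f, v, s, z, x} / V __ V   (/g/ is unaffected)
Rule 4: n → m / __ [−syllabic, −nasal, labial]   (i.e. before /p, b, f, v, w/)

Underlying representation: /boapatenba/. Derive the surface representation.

boavazemba

Rule 1 (stop-cluster e-epenthesis): no segment meets the environment; /boapatenba/ is unchanged.
Rule 2 (intervocalic voicing): /p/ is a voiceless stop between vowels /a/ and /a/, so it voices to [b]. /t/ is a voiceless stop between vowels /a/ and /e/, so it voices to [d]. /boapatenba/ → boabadenba.
Rule 3 (intervocalic spirantization): /b/ is a stop between vowels /a/ and /a/, so it spirantizes to the fricative [v]. /d/ is a stop between vowels /a/ and /e/, so it spirantizes to the fricative [z]. /boabadenba/ → boavazenba.
Rule 4 (nasal place assimilation): /n/ precedes the labial consonant /b/, so it assimilates in place to [m]. /boavazenba/ → boavazemba.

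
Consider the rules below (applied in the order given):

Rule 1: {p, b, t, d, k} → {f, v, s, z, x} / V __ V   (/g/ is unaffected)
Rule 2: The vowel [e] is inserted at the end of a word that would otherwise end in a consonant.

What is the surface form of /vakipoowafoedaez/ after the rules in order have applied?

Rule 1 (intervocalic spirantization): /k/ is a stop between vowels /a/ and /i/, so it spirantizes to the fricative [x]. /p/ is a stop between vowels /i/ and /o/, so it spirantizes to the fricative [f]. /d/ is a stop between vowels /e/ and /a/, so it spirantizes to the fricative [z]. /vakipoowafoedaez/ → vaxifoowafoezaez.
Rule 2 (final e-epenthesis): the form ends in the consonant /z/, so [e] is inserted word-finally. /vaxifoowafoezaez/ → vaxifoowafoezaeze.

vaxifoowafoezaeze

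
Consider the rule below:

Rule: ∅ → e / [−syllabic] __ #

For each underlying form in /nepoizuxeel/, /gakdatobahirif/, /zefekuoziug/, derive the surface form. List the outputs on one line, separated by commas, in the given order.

/nepoizuxeel/: the form ends in the consonant /l/, so [e] is inserted word-finally. → [nepoizuxeele].
/gakdatobahirif/: the form ends in the consonant /f/, so [e] is inserted word-finally. → [gakdatobahirife].
/zefekuoziug/: the form ends in the consonant /g/, so [e] is inserted word-finally. → [zefekuoziuge].

nepoizuxeele, gakdatobahirife, zefekuoziuge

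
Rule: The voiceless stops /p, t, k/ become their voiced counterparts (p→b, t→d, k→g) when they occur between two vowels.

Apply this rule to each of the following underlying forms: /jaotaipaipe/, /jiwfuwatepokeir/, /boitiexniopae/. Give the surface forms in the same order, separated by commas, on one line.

/jaotaipaipe/: /t/ is a voiceless stop between vowels /o/ and /a/, so it voices to [d]. /p/ is a voiceless stop between vowels /i/ and /a/, so it voices to [b]. /p/ is a voiceless stop between vowels /i/ and /e/, so it voices to [b]. → [jaodaibaibe].
/jiwfuwatepokeir/: /t/ is a voiceless stop between vowels /a/ and /e/, so it voices to [d]. /p/ is a voiceless stop between vowels /e/ and /o/, so it voices to [b]. /k/ is a voiceless stop between vowels /o/ and /e/, so it voices to [g]. → [jiwfuwadebogeir].
/boitiexniopae/: /t/ is a voiceless stop between vowels /i/ and /i/, so it voices to [d]. /p/ is a voiceless stop between vowels /o/ and /a/, so it voices to [b]. → [boidiexniobae].

jaodaibaibe, jiwfuwadebogeir, boidiexniobae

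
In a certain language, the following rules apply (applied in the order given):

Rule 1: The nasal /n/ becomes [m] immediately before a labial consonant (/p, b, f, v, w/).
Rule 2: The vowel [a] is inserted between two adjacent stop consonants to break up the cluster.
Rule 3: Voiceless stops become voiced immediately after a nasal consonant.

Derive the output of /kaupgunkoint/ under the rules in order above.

kaupagungoind

Rule 1 (nasal place assimilation): no segment meets the environment; /kaupgunkoint/ is unchanged.
Rule 2 (stop-cluster a-epenthesis): /p/ and /g/ form a stop–stop cluster, so [a] is inserted between them. /kaupgunkoint/ → kaupagunkoint.
Rule 3 (post-nasal voicing): /k/ is a voiceless stop immediately after the nasal /n/, so it voices to [g]. /t/ is a voiceless stop immediately after the nasal /n/, so it voices to [d]. /kaupagunkoint/ → kaupagungoind.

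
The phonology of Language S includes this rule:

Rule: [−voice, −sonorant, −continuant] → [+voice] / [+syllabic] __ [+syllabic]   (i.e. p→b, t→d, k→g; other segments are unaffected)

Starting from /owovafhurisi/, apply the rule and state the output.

No segment of /owovafhurisi/ meets the structural description of the rule, so the form surfaces unchanged.

owovafhurisi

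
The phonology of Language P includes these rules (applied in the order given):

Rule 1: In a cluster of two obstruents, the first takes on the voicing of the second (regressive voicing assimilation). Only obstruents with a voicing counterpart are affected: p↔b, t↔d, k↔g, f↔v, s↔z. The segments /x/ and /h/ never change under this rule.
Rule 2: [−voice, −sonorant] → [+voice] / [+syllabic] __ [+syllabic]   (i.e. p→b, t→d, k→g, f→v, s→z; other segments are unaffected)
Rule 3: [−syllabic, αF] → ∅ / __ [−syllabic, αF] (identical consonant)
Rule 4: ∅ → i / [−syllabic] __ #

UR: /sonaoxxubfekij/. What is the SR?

sonaoxupfegiji

Rule 1 (regressive voicing assimilation): /b/ precedes the voiceless obstruent /f/, so it devoices to [p] by assimilation. /sonaoxxubfekij/ → sonaoxxupfekij.
Rule 2 (intervocalic voicing): /k/ is a voiceless obstruent between vowels /e/ and /i/, so it voices to [g]. /sonaoxxupfekij/ → sonaoxxupfegij.
Rule 3 (degemination): /xx/ is a geminate; the first /x/ deletes. /sonaoxxupfegij/ → sonaoxupfegij.
Rule 4 (final i-epenthesis): the form ends in the consonant /j/, so [i] is inserted word-finally. /sonaoxupfegij/ → sonaoxupfegiji.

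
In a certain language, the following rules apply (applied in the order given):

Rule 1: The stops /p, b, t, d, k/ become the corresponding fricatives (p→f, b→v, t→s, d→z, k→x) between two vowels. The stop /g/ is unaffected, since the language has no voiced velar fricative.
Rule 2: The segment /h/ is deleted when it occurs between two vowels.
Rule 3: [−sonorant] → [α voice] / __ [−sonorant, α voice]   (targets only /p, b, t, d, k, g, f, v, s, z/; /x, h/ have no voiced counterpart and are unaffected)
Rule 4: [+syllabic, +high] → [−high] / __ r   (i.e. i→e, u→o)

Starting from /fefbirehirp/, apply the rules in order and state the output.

fevbereerp

Rule 1 (intervocalic spirantization): no segment meets the environment; /fefbirehirp/ is unchanged.
Rule 2 (intervocalic h-deletion): /h/ occurs between vowels /e/ and /i/, so it deletes. /fefbirehirp/ → fefbireirp.
Rule 3 (regressive voicing assimilation): /f/ precedes the voiced obstruent /b/, so it voices to [v] by assimilation. /fefbireirp/ → fevbireirp.
Rule 4 (pre-rhotic lowering): /i/ is a high vowel immediately before /r/, so it lowers to [e]. /i/ is a high vowel immediately before /r/, so it lowers to [e]. /fevbireirp/ → fevbereerp.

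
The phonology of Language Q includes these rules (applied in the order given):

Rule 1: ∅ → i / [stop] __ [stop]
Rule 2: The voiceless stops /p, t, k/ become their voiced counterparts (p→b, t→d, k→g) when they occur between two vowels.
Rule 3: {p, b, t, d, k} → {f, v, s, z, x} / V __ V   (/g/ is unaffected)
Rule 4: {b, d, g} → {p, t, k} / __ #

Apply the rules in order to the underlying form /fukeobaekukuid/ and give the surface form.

fugeovaeguguit

Rule 1 (stop-cluster i-epenthesis): no segment meets the environment; /fukeobaekukuid/ is unchanged.
Rule 2 (intervocalic voicing): /k/ is a voiceless stop between vowels /u/ and /e/, so it voices to [g]. /k/ is a voiceless stop between vowels /e/ and /u/, so it voices to [g]. /k/ is a voiceless stop between vowels /u/ and /u/, so it voices to [g]. /fukeobaekukuid/ → fugeobaeguguid.
Rule 3 (intervocalic spirantization): /b/ is a stop between vowels /o/ and /a/, so it spirantizes to the fricative [v]. /fugeobaeguguid/ → fugeovaeguguid.
Rule 4 (final devoicing): /d/ is a voiced stop in word-final position, so it devoices to [t]. /fugeovaeguguid/ → fugeovaeguguit.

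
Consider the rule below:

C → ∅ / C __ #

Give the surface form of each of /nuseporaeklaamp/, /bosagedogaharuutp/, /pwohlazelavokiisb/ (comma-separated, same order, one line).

nuseporaeklaam, bosagedogaharuut, pwohlazelavokiis

/nuseporaeklaamp/: /p/ is the second consonant of a word-final cluster /mp/, so it deletes. → [nuseporaeklaam].
/bosagedogaharuutp/: /p/ is the second consonant of a word-final cluster /tp/, so it deletes. → [bosagedogaharuut].
/pwohlazelavokiisb/: /b/ is the second consonant of a word-final cluster /sb/, so it deletes. → [pwohlazelavokiis].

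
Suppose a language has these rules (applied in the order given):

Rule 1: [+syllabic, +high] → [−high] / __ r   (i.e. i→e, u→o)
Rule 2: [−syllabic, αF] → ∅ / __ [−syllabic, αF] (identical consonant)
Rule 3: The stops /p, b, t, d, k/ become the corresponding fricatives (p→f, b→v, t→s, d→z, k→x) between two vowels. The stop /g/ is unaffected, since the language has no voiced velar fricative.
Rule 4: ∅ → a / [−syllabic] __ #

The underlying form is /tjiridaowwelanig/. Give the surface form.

Rule 1 (pre-rhotic lowering): /i/ is a high vowel immediately before /r/, so it lowers to [e]. /tjiridaowwelanig/ → tjeridaowwelanig.
Rule 2 (degemination): /ww/ is a geminate; the first /w/ deletes. /tjeridaowwelanig/ → tjeridaowelanig.
Rule 3 (intervocalic spirantization): /d/ is a stop between vowels /i/ and /a/, so it spirantizes to the fricative [z]. /tjeridaowelanig/ → tjerizaowelanig.
Rule 4 (final a-epenthesis): the form ends in the consonant /g/, so [a] is inserted word-finally. /tjerizaowelanig/ → tjerizaowelaniga.

tjerizaowelaniga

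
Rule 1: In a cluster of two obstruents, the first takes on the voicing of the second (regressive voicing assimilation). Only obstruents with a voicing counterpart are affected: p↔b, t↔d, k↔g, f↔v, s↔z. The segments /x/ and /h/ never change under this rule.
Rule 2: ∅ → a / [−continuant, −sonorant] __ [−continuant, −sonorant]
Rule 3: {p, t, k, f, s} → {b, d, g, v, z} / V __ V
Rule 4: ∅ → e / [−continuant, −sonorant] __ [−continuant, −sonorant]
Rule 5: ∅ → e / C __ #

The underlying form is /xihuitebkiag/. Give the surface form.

Rule 1 (regressive voicing assimilation): /b/ precedes the voiceless obstruent /k/, so it devoices to [p] by assimilation. /xihuitebkiag/ → xihuitepkiag.
Rule 2 (stop-cluster a-epenthesis): /p/ and /k/ form a stop–stop cluster, so [a] is inserted between them. /xihuitepkiag/ → xihuitepakiag.
Rule 3 (intervocalic voicing): /t/ is a voiceless obstruent between vowels /i/ and /e/, so it voices to [d]. /p/ is a voiceless obstruent between vowels /e/ and /a/, so it voices to [b]. /k/ is a voiceless obstruent between vowels /a/ and /i/, so it voices to [g]. /xihuitepakiag/ → xihuidebagiag.
Rule 4 (stop-cluster e-epenthesis): no segment meets the environment; /xihuidebagiag/ is unchanged.
Rule 5 (final e-epenthesis): the form ends in the consonant /g/, so [e] is inserted word-finally. /xihuidebagiag/ → xihuidebagiage.

xihuidebagiage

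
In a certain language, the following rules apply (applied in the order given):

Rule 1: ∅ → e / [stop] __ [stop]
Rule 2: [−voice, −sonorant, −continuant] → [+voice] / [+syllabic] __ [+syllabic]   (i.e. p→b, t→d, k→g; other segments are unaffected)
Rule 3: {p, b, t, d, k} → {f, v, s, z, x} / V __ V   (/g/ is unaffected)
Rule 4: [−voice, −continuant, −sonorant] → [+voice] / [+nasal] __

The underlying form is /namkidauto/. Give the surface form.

Rule 1 (stop-cluster e-epenthesis): no segment meets the environment; /namkidauto/ is unchanged.
Rule 2 (intervocalic voicing): /t/ is a voiceless stop between vowels /u/ and /o/, so it voices to [d]. /namkidauto/ → namkidaudo.
Rule 3 (intervocalic spirantization): /d/ is a stop between vowels /i/ and /a/, so it spirantizes to the fricative [z]. /d/ is a stop between vowels /u/ and /o/, so it spirantizes to the fricative [z]. /namkidaudo/ → namkizauzo.
Rule 4 (post-nasal voicing): /k/ is a voiceless stop immediately after the nasal /m/, so it voices to [g]. /namkizauzo/ → namgizauzo.

namgizauzo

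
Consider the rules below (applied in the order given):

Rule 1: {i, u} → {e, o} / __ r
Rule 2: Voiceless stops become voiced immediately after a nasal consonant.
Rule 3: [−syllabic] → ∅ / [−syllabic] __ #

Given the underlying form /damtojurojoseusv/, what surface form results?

damdojorojoseus

Rule 1 (pre-rhotic lowering): /u/ is a high vowel immediately before /r/, so it lowers to [o]. /damtojurojoseusv/ → damtojorojoseusv.
Rule 2 (post-nasal voicing): /t/ is a voiceless stop immediately after the nasal /m/, so it voices to [d]. /damtojorojoseusv/ → damdojorojoseusv.
Rule 3 (final cluster simplification): /v/ is the second consonant of a word-final cluster /sv/, so it deletes. /damdojorojoseusv/ → damdojorojoseus.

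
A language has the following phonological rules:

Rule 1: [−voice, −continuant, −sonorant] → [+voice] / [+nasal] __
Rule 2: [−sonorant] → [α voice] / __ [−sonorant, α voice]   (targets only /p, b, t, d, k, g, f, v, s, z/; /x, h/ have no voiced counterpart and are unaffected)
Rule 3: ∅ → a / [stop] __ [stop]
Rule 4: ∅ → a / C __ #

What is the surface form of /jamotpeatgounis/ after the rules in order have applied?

jamotapeadagounisa

Rule 1 (post-nasal voicing): no segment meets the environment; /jamotpeatgounis/ is unchanged.
Rule 2 (regressive voicing assimilation): /t/ precedes the voiced obstruent /g/, so it voices to [d] by assimilation. /jamotpeatgounis/ → jamotpeadgounis.
Rule 3 (stop-cluster a-epenthesis): /t/ and /p/ form a stop–stop cluster, so [a] is inserted between them. /d/ and /g/ form a stop–stop cluster, so [a] is inserted between them. /jamotpeadgounis/ → jamotapeadagounis.
Rule 4 (final a-epenthesis): the form ends in the consonant /s/, so [a] is inserted word-finally. /jamotapeadagounis/ → jamotapeadagounisa.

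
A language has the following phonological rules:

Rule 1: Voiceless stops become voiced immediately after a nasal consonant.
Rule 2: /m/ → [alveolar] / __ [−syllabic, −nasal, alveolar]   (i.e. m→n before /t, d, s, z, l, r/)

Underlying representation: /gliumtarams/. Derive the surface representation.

Rule 1 (post-nasal voicing): /t/ is a voiceless stop immediately after the nasal /m/, so it voices to [d]. /gliumtarams/ → gliumdarams.
Rule 2 (nasal place assimilation): /m/ precedes the alveolar consonant /d/, so it assimilates in place to [n]. /m/ precedes the alveolar consonant /s/, so it assimilates in place to [n]. /gliumdarams/ → gliundarans.

gliundarans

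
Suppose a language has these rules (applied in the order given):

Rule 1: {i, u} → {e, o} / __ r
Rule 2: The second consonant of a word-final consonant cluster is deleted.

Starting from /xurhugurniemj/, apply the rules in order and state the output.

xorhugorniem

Rule 1 (pre-rhotic lowering): /u/ is a high vowel immediately before /r/, so it lowers to [o]. /u/ is a high vowel immediately before /r/, so it lowers to [o]. /xurhugurniemj/ → xorhugorniemj.
Rule 2 (final cluster simplification): /j/ is the second consonant of a word-final cluster /mj/, so it deletes. /xorhugorniemj/ → xorhugorniem.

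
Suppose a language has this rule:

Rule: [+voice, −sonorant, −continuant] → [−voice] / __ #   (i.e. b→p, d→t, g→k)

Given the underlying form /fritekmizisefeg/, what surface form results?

/g/ is a voiced stop in word-final position, so it devoices to [k].
Surface form: [fritekmizisefek].

fritekmizisefek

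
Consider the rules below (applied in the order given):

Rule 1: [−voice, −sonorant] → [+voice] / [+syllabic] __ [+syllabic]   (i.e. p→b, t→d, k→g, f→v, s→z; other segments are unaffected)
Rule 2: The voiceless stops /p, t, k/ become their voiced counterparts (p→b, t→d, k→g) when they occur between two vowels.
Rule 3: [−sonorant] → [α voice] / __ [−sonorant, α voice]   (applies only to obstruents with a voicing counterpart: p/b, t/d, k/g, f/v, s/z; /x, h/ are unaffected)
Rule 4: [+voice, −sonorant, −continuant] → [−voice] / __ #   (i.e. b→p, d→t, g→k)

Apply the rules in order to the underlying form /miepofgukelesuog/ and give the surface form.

miebovgugelezuok

Rule 1 (intervocalic voicing): /p/ is a voiceless obstruent between vowels /e/ and /o/, so it voices to [b]. /k/ is a voiceless obstruent between vowels /u/ and /e/, so it voices to [g]. /s/ is a voiceless obstruent between vowels /e/ and /u/, so it voices to [z]. /miepofgukelesuog/ → miebofgugelezuog.
Rule 2 (intervocalic voicing): no segment meets the environment; /miebofgugelezuog/ is unchanged.
Rule 3 (regressive voicing assimilation): /f/ precedes the voiced obstruent /g/, so it voices to [v] by assimilation. /miebofgugelezuog/ → miebovgugelezuog.
Rule 4 (final devoicing): /g/ is a voiced stop in word-final position, so it devoices to [k]. /miebovgugelezuog/ → miebovgugelezuok.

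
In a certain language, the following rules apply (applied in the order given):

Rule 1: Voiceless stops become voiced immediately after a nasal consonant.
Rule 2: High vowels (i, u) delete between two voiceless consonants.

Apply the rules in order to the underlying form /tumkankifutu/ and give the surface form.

Rule 1 (post-nasal voicing): /k/ is a voiceless stop immediately after the nasal /m/, so it voices to [g]. /k/ is a voiceless stop immediately after the nasal /n/, so it voices to [g]. /tumkankifutu/ → tumgangifutu.
Rule 2 (high vowel syncope): /u/ is a high vowel flanked by voiceless consonants /f/ and /t/, so it deletes. /tumgangifutu/ → tumgangiftu.

tumgangiftu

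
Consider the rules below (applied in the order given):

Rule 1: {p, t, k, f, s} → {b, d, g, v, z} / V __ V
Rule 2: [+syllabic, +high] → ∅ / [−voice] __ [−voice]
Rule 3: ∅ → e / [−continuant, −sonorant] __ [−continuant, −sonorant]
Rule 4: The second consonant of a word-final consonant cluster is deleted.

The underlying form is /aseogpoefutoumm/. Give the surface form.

azeogepoevudoum

Rule 1 (intervocalic voicing): /s/ is a voiceless obstruent between vowels /a/ and /e/, so it voices to [z]. /f/ is a voiceless obstruent between vowels /e/ and /u/, so it voices to [v]. /t/ is a voiceless obstruent between vowels /u/ and /o/, so it voices to [d]. /aseogpoefutoumm/ → azeogpoevudoumm.
Rule 2 (high vowel syncope): no segment meets the environment; /azeogpoevudoumm/ is unchanged.
Rule 3 (stop-cluster e-epenthesis): /g/ and /p/ form a stop–stop cluster, so [e] is inserted between them. /azeogpoevudoumm/ → azeogepoevudoumm.
Rule 4 (final cluster simplification): /m/ is the second consonant of a word-final cluster /mm/, so it deletes. /azeogepoevudoumm/ → azeogepoevudoum.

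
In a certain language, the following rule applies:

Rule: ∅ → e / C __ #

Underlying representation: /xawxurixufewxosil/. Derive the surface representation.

the form ends in the consonant /l/, so [e] is inserted word-finally.
Surface form: [xawxurixufewxosile].

xawxurixufewxosile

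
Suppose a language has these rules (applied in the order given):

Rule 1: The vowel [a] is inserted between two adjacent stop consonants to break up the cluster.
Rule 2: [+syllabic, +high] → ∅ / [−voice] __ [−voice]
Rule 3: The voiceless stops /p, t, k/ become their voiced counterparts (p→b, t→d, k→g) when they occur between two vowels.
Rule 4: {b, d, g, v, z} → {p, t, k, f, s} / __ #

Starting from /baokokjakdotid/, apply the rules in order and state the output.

Rule 1 (stop-cluster a-epenthesis): /k/ and /d/ form a stop–stop cluster, so [a] is inserted between them. /baokokjakdotid/ → baokokjakadotid.
Rule 2 (high vowel syncope): no segment meets the environment; /baokokjakadotid/ is unchanged.
Rule 3 (intervocalic voicing): /k/ is a voiceless stop between vowels /o/ and /o/, so it voices to [g]. /k/ is a voiceless stop between vowels /a/ and /a/, so it voices to [g]. /t/ is a voiceless stop between vowels /o/ and /i/, so it voices to [d]. /baokokjakadotid/ → baogokjagadodid.
Rule 4 (final devoicing): /d/ is a voiced obstruent in word-final position, so it devoices to [t]. /baogokjagadodid/ → baogokjagadodit.

baogokjagadodit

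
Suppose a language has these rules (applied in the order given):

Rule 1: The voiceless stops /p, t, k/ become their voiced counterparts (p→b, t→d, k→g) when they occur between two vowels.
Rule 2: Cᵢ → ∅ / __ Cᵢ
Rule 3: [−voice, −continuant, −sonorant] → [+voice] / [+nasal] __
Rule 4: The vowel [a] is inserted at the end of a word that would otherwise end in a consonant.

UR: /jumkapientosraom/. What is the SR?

jumgabiendosraoma

Rule 1 (intervocalic voicing): /p/ is a voiceless stop between vowels /a/ and /i/, so it voices to [b]. /jumkapientosraom/ → jumkabientosraom.
Rule 2 (degemination): no segment meets the environment; /jumkabientosraom/ is unchanged.
Rule 3 (post-nasal voicing): /k/ is a voiceless stop immediately after the nasal /m/, so it voices to [g]. /t/ is a voiceless stop immediately after the nasal /n/, so it voices to [d]. /jumkabientosraom/ → jumgabiendosraom.
Rule 4 (final a-epenthesis): the form ends in the consonant /m/, so [a] is inserted word-finally. /jumgabiendosraom/ → jumgabiendosraoma.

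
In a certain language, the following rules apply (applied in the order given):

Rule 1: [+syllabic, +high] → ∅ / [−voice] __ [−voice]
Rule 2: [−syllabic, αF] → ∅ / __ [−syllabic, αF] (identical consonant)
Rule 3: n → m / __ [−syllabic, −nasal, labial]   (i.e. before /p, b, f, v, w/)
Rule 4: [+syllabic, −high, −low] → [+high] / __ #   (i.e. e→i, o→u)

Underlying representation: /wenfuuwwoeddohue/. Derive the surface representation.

Rule 1 (high vowel syncope): no segment meets the environment; /wenfuuwwoeddohue/ is unchanged.
Rule 2 (degemination): /ww/ is a geminate; the first /w/ deletes. /dd/ is a geminate; the first /d/ deletes. /wenfuuwwoeddohue/ → wenfuuwoedohue.
Rule 3 (nasal place assimilation): /n/ precedes the labial consonant /f/, so it assimilates in place to [m]. /wenfuuwoedohue/ → wemfuuwoedohue.
Rule 4 (final vowel raising): /e/ is a mid vowel in word-final position, so it raises to [i]. /wemfuuwoedohue/ → wemfuuwoedohui.

wemfuuwoedohui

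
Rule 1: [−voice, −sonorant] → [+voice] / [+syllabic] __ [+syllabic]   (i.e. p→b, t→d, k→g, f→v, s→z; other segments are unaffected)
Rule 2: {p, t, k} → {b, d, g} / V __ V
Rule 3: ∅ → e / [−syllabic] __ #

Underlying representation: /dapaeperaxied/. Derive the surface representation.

dabaeberaxiede

Rule 1 (intervocalic voicing): /p/ is a voiceless obstruent between vowels /a/ and /a/, so it voices to [b]. /p/ is a voiceless obstruent between vowels /e/ and /e/, so it voices to [b]. /dapaeperaxied/ → dabaeberaxied.
Rule 2 (intervocalic voicing): no segment meets the environment; /dabaeberaxied/ is unchanged.
Rule 3 (final e-epenthesis): the form ends in the consonant /d/, so [e] is inserted word-finally. /dabaeberaxied/ → dabaeberaxiede.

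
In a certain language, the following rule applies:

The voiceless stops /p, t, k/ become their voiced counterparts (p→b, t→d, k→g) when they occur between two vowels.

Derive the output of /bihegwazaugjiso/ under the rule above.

bihegwazaugjiso

No segment of /bihegwazaugjiso/ meets the structural description of the rule, so the form surfaces unchanged.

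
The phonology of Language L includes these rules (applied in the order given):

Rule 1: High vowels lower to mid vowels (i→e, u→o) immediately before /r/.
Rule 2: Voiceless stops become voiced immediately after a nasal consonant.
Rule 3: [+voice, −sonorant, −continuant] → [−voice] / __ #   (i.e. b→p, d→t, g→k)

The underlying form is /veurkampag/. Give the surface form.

veorkambak

Rule 1 (pre-rhotic lowering): /u/ is a high vowel immediately before /r/, so it lowers to [o]. /veurkampag/ → veorkampag.
Rule 2 (post-nasal voicing): /p/ is a voiceless stop immediately after the nasal /m/, so it voices to [b]. /veorkampag/ → veorkambag.
Rule 3 (final devoicing): /g/ is a voiced stop in word-final position, so it devoices to [k]. /veorkambag/ → veorkambak.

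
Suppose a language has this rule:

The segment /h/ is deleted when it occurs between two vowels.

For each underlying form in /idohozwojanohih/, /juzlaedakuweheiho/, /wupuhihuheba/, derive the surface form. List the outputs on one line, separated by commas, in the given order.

idoozwojanoih, juzlaedakuweeio, wupuiueba

/idohozwojanohih/: /h/ occurs between vowels /o/ and /o/, so it deletes. /h/ occurs between vowels /o/ and /i/, so it deletes. → [idoozwojanoih].
/juzlaedakuweheiho/: /h/ occurs between vowels /e/ and /e/, so it deletes. /h/ occurs between vowels /i/ and /o/, so it deletes. → [juzlaedakuweeio].
/wupuhihuheba/: /h/ occurs between vowels /u/ and /i/, so it deletes. /h/ occurs between vowels /i/ and /u/, so it deletes. /h/ occurs between vowels /u/ and /e/, so it deletes. → [wupuiueba].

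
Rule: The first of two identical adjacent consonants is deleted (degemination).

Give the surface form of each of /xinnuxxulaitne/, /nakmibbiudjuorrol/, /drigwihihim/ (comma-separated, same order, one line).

/xinnuxxulaitne/: /nn/ is a geminate; the first /n/ deletes. /xx/ is a geminate; the first /x/ deletes. → [xinuxulaitne].
/nakmibbiudjuorrol/: /bb/ is a geminate; the first /b/ deletes. /rr/ is a geminate; the first /r/ deletes. → [nakmibiudjuorol].
/drigwihihim/: the rule's environment is not met; surfaces unchanged as [drigwihihim].

xinuxulaitne, nakmibiudjuorol, drigwihihim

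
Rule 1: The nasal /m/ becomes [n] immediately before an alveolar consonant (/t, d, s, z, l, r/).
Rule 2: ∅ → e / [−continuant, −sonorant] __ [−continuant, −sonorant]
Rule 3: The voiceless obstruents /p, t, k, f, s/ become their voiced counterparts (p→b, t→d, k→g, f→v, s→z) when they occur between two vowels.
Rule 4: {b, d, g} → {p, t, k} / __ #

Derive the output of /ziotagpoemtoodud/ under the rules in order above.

ziodageboentoodut

Rule 1 (nasal place assimilation): /m/ precedes the alveolar consonant /t/, so it assimilates in place to [n]. /ziotagpoemtoodud/ → ziotagpoentoodud.
Rule 2 (stop-cluster e-epenthesis): /g/ and /p/ form a stop–stop cluster, so [e] is inserted between them. /ziotagpoentoodud/ → ziotagepoentoodud.
Rule 3 (intervocalic voicing): /t/ is a voiceless obstruent between vowels /o/ and /a/, so it voices to [d]. /p/ is a voiceless obstruent between vowels /e/ and /o/, so it voices to [b]. /ziotagepoentoodud/ → ziodageboentoodud.
Rule 4 (final devoicing): /d/ is a voiced stop in word-final position, so it devoices to [t]. /ziodageboentoodud/ → ziodageboentoodut.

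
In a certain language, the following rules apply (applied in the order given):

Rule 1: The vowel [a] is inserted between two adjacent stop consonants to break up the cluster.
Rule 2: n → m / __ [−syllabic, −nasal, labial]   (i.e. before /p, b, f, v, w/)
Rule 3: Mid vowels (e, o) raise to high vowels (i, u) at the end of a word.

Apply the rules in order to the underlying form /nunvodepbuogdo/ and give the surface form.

Rule 1 (stop-cluster a-epenthesis): /p/ and /b/ form a stop–stop cluster, so [a] is inserted between them. /g/ and /d/ form a stop–stop cluster, so [a] is inserted between them. /nunvodepbuogdo/ → nunvodepabuogado.
Rule 2 (nasal place assimilation): /n/ precedes the labial consonant /v/, so it assimilates in place to [m]. /nunvodepabuogado/ → numvodepabuogado.
Rule 3 (final vowel raising): /o/ is a mid vowel in word-final position, so it raises to [u]. /numvodepabuogado/ → numvodepabuogadu.

numvodepabuogadu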